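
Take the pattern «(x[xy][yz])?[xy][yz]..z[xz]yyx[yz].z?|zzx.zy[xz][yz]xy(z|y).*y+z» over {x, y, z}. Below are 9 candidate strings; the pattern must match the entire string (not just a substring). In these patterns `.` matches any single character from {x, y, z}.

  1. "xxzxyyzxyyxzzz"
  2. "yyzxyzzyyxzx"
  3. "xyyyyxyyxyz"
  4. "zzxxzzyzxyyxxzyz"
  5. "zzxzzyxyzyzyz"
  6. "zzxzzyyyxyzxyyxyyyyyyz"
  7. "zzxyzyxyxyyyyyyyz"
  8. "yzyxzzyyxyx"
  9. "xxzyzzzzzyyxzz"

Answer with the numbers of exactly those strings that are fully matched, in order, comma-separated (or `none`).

7, 8, 9

1 → no match
2 → no match
3 → no match
4 → no match
5 → no match
6 → no match
7 → match
8 → match
9 → match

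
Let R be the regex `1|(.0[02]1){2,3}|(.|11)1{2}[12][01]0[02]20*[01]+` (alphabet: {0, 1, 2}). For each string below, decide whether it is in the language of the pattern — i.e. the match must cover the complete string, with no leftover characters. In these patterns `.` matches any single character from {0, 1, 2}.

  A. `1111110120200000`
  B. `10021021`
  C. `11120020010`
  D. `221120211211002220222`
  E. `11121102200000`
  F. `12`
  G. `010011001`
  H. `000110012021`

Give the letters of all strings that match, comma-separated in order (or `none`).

H

A → no match
B → no match
C → no match
D → no match
E → no match
F → no match
G → no match
H → match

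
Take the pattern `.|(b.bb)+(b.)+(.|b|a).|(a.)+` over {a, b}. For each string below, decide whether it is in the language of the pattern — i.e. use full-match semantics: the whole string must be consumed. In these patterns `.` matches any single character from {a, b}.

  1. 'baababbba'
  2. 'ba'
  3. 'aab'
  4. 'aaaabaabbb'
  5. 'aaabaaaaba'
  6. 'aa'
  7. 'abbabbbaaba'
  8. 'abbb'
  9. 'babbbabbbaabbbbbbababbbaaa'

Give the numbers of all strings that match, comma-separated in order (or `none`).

1 → no match
2 → no match
3 → no match
4 → no match
5 → no match
6 → match
7 → no match
8 → no match
9 → no match

6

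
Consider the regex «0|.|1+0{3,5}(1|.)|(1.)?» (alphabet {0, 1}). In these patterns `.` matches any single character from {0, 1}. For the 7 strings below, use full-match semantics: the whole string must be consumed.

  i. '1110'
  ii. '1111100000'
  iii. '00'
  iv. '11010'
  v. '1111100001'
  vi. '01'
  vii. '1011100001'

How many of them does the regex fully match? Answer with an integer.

i → no match
ii → match
iii → no match
iv → no match
v → match
vi → no match
vii → no match
Total matched: 2

2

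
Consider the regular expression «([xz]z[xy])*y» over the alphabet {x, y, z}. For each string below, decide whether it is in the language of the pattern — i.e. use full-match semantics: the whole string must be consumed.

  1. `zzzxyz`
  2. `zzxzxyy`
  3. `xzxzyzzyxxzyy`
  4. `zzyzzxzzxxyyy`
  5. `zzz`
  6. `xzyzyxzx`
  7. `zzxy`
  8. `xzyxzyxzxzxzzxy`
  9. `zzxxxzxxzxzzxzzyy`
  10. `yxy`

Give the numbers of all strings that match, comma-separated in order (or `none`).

7

1 → no match — must end with `y`
2 → no match
3 → no match
4 → no match
5 → no match — must end with `y`
6 → no match — must end with `y`
7 → match
8 → no match
9 → no match
10 → no match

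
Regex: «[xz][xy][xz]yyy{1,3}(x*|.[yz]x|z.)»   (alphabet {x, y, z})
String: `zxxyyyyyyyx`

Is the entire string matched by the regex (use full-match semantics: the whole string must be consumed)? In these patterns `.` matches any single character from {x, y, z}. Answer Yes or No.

Yes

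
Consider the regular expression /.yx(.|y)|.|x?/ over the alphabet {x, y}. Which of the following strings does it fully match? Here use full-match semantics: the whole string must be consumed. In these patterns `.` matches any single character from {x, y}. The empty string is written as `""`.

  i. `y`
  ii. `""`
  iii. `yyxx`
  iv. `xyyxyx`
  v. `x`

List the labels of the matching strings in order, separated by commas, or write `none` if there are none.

i → match
ii → match
iii → match
iv → no match
v → match

i, ii, iii, v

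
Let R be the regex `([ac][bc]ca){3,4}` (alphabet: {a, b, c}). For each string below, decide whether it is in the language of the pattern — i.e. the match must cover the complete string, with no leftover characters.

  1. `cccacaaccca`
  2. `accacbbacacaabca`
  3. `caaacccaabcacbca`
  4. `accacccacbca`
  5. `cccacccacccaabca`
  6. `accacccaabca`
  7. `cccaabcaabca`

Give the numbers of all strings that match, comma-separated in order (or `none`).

1 → no match
2 → no match
3 → no match
4 → match
5 → match
6 → match
7 → match

4, 5, 6, 7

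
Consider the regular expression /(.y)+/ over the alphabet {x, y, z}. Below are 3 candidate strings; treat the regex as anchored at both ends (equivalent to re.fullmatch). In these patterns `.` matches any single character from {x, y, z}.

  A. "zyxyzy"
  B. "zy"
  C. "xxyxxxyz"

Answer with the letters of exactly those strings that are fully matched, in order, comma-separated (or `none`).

A → match
B → match
C → no match — must end with "y"

A, B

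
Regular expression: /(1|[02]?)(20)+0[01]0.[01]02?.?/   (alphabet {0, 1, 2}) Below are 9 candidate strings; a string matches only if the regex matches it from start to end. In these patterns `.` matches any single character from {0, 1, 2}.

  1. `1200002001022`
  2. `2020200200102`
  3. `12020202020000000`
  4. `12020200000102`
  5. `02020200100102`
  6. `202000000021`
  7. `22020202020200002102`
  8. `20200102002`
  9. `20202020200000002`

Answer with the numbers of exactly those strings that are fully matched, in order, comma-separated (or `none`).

3, 4, 5, 6, 7, 8, 9

1 → no match
2 → no match
3 → match
4 → match
5 → match
6 → match
7 → match
8 → match
9 → match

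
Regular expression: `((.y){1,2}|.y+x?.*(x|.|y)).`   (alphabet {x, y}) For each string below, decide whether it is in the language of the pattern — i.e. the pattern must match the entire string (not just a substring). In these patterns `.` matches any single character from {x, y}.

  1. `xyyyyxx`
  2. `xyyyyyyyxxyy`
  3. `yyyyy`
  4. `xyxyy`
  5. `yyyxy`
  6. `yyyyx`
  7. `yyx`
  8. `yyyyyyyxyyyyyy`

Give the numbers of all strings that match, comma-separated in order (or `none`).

1, 2, 3, 4, 5, 6, 7, 8

1 → match
2 → match
3 → match
4 → match
5 → match
6 → match
7 → match
8 → match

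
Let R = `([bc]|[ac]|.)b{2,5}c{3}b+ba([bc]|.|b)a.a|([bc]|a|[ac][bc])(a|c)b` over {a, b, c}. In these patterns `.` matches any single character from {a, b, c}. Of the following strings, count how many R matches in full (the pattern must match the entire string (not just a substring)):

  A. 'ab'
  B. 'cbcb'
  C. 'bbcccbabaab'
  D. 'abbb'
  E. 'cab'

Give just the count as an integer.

A → no match
B → match
C → no match
D → no match
E → match
Total matched: 2

2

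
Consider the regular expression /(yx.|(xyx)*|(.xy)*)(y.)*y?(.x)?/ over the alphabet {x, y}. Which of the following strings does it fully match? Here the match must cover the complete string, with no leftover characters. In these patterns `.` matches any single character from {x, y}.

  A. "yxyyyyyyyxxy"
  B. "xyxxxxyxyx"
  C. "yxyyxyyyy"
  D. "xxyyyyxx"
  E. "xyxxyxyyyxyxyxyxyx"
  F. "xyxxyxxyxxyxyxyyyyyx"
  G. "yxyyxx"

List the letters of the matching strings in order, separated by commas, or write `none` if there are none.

C, D, E, F, G

A. "yxyyyyyyyxxy" → no match
B. "xyxxxxyxyx" → no match
C. "yxyyxyyyy" → match
D. "xxyyyyxx" → match
E → match
F → match
G. "yxyyxx" → match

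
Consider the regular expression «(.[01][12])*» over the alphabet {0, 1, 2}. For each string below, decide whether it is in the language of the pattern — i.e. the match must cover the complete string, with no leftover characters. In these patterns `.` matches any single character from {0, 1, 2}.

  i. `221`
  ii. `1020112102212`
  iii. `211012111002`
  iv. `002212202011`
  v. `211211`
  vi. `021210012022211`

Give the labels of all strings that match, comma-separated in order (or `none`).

i → no match
ii → no match
iii → match
iv → match
v → match
vi → no match

iii, iv, v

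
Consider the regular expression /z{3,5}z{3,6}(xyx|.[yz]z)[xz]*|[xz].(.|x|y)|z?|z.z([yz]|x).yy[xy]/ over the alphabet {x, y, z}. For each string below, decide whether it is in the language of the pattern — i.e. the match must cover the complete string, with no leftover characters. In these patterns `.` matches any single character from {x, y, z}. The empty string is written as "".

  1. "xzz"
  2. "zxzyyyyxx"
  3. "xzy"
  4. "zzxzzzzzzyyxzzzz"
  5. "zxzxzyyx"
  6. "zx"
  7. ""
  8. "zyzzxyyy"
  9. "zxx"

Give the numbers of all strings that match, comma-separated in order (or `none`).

1 → match
2 → no match
3 → match
4 → no match
5 → match
6 → no match
7 → match
8 → match
9 → match

1, 3, 5, 7, 8, 9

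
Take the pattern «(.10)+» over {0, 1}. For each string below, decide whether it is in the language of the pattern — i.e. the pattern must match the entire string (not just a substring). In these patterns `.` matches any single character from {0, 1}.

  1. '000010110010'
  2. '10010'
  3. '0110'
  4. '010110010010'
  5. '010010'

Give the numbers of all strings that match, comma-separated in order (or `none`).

1 → no match
2 → no match
3 → no match
4 → match
5 → match

4, 5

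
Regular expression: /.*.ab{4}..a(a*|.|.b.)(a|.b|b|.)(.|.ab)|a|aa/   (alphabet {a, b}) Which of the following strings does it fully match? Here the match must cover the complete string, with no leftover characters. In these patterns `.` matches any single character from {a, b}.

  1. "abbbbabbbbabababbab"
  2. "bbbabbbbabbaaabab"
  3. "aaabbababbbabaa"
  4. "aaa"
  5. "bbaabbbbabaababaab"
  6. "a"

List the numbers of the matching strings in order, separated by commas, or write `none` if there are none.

1, 5, 6

1 → match
2 → no match
3 → no match
4 → no match
5 → match
6 → match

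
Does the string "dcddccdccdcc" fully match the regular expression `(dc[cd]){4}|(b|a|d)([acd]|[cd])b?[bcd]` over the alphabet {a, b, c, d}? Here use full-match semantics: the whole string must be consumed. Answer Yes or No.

Yes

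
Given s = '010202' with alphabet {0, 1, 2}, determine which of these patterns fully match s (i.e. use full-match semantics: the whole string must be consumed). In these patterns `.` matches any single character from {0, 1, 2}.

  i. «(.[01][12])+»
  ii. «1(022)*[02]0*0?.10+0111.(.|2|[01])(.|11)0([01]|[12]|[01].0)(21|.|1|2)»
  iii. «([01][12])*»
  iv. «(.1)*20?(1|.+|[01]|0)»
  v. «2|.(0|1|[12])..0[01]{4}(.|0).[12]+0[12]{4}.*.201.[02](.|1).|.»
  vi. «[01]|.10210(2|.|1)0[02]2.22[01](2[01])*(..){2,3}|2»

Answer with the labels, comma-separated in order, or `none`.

iii

i → no match
ii → no match — must start with '1'
iii → match
iv → no match
v → no match
vi → no match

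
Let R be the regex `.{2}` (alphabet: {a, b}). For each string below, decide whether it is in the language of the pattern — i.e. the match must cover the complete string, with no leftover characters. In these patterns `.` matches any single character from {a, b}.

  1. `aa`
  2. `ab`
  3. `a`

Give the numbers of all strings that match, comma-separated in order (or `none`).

1, 2

1 → match
2 → match
3 → no match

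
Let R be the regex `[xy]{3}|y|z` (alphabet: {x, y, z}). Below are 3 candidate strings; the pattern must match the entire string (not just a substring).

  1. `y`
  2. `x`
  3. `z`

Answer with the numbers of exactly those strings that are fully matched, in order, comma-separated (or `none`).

1, 3

1 → match
2 → no match
3 → match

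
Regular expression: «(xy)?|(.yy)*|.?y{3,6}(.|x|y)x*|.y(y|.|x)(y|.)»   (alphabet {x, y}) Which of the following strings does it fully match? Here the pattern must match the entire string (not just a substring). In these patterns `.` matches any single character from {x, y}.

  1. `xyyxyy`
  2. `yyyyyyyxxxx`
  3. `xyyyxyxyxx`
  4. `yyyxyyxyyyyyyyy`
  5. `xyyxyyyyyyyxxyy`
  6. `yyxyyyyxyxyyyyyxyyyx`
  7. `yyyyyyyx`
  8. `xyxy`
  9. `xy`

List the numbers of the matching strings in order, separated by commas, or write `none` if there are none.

1, 2, 4, 7, 8, 9

1. `xyyxyy` → match
2. `yyyyyyyxxxx` → match
3. `xyyyxyxyxx` → no match
4 → match
5 → no match
6 → no match
7. `yyyyyyyx` → match
8. `xyxy` → match
9. `xy` → match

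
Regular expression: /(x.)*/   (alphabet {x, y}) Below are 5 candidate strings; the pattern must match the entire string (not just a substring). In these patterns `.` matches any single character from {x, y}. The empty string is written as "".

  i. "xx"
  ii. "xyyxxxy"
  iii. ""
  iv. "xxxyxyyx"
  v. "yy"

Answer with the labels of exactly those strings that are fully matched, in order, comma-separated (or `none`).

i, iii

i → match
ii → no match
iii → match
iv → no match
v → no match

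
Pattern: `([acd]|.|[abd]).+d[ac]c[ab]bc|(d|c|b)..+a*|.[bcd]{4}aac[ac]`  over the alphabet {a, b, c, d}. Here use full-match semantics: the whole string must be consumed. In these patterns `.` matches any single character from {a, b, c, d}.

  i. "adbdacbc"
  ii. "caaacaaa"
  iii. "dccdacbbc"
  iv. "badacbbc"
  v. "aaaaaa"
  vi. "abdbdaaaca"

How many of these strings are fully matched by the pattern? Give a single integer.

3

i → no match
ii → match
iii → match
iv → match
v → no match
vi → no match
Total matched: 3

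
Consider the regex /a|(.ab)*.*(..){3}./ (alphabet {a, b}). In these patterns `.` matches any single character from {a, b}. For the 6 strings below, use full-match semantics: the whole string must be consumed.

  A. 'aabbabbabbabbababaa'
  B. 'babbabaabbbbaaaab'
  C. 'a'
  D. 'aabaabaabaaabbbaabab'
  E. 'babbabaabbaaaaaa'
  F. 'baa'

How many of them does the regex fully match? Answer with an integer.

5

A → match
B → match
C → match
D → match
E → match
F → no match
Total matched: 5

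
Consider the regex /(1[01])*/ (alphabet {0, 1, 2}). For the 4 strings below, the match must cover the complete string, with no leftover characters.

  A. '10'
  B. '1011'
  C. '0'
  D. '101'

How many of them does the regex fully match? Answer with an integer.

A → match
B → match
C → no match
D → no match
Total matched: 2

2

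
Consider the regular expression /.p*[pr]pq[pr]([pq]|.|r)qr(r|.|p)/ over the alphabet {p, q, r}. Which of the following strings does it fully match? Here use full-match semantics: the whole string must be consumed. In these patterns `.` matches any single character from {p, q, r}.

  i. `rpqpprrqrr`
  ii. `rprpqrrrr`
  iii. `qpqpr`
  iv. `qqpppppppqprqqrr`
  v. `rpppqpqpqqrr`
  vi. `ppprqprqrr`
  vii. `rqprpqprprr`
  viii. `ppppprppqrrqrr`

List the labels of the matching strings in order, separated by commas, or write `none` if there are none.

i. `rpqpprrqrr` → no match
ii. `rprpqrrrr` → no match
iii. `qpqpr` → no match
iv → no match
v. `rpppqpqpqqrr` → no match
vi. `ppprqprqrr` → no match
vii. `rqprpqprprr` → no match
viii → no match

none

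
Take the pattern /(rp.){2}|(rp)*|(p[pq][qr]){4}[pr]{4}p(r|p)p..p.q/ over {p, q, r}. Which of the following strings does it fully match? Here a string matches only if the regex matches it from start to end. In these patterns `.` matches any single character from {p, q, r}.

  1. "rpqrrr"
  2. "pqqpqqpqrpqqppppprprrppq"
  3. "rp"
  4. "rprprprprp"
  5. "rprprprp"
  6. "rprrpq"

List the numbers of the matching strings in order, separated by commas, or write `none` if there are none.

2, 3, 4, 5, 6

1. "rpqrrr" → no match
2 → match
3. "rp" → match
4. "rprprprprp" → match
5. "rprprprp" → match
6. "rprrpq" → match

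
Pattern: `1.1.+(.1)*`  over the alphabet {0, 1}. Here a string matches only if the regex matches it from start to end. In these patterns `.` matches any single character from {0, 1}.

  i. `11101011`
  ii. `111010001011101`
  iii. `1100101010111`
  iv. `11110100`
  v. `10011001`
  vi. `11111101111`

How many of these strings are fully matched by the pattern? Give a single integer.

4

i → match
ii → match
iii → no match
iv → match
v → no match
vi → match
Total matched: 4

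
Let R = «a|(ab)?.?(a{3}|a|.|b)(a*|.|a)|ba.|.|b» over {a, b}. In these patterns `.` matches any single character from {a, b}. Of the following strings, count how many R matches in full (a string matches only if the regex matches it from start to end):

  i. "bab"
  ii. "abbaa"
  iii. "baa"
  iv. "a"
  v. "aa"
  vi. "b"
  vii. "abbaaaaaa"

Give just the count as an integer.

i → match
ii → match
iii → match
iv → match
v → match
vi → match
vii → match
Total matched: 7

7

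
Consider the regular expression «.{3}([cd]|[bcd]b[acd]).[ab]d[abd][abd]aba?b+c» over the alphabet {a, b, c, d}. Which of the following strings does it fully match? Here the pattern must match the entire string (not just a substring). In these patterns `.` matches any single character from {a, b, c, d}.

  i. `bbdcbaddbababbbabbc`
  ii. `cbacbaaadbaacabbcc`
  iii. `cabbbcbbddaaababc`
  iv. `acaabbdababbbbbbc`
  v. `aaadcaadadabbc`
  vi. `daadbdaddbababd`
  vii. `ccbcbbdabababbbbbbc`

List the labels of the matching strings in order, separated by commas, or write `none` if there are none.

i → no match
ii → no match — must end with `bc`
iii → no match
iv → no match
v → no match
vi → no match — must end with `bc`
vii → match

vii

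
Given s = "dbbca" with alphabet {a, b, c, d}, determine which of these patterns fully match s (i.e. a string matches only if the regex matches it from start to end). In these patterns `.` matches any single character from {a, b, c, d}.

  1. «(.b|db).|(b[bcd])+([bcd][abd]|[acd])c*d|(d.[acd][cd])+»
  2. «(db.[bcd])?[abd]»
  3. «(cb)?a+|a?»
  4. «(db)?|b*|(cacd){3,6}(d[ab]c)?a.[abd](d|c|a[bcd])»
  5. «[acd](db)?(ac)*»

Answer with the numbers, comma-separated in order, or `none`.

1 → no match
2 → match
3 → no match
4 → no match
5 → no match

2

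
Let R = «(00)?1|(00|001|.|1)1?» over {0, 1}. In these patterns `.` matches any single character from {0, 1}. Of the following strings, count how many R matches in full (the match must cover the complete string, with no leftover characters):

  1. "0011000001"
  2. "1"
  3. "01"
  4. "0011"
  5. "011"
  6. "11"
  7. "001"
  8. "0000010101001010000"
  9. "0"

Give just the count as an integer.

1 → no match
2 → match
3 → match
4 → match
5 → no match
6 → match
7 → match
8 → no match
9 → match
Total matched: 6

6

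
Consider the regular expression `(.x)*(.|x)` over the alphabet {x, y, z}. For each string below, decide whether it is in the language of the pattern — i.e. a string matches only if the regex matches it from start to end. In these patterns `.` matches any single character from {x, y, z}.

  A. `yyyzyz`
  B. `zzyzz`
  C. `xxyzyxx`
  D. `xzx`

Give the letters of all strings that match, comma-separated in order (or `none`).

A → no match
B → no match
C → no match
D → no match

none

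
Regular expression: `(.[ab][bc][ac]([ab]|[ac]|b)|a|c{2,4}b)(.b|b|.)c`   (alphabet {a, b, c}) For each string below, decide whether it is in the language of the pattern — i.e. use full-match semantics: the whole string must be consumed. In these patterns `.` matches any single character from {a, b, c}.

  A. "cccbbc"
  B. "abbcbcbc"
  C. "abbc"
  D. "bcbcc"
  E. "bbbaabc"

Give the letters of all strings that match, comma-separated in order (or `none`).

A → match
B → match
C → match
D → no match
E → match

A, B, C, E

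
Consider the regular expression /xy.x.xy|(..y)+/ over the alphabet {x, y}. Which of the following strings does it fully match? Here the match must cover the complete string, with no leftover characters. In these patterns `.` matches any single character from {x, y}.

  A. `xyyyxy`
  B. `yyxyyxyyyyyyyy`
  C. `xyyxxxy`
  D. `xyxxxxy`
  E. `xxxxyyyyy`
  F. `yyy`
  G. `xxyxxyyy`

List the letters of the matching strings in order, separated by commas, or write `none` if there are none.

A → match
B → no match
C → match
D → match
E → no match
F → match
G → no match

A, C, D, F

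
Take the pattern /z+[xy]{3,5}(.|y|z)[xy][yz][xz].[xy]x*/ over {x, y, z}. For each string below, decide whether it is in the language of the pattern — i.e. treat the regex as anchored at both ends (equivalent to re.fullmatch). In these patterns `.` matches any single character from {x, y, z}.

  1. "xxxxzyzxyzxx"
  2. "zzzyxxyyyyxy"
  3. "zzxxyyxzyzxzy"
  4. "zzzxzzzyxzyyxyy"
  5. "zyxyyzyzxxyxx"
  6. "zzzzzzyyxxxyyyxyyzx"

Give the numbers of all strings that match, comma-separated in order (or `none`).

1. "xxxxzyzxyzxx" → no match — must start with "z"
2. "zzzyxxyyyyxy" → no match
3 → match
4 → no match
5 → match
6 → no match

3, 5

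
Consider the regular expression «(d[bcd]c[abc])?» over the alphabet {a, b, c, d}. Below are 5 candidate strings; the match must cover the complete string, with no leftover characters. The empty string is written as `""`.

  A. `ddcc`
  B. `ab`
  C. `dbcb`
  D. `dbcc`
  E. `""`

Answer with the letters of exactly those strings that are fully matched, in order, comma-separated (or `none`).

A, C, D, E

A → match
B → no match
C → match
D → match
E → match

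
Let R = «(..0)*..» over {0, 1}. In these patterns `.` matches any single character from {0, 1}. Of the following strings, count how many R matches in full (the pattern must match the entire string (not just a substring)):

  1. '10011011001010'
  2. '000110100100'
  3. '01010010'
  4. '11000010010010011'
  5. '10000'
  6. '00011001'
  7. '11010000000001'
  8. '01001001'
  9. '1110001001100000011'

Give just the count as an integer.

7

1 → match
2 → no match
3 → match
4 → match
5 → match
6 → match
7 → match
8 → match
9 → no match
Total matched: 7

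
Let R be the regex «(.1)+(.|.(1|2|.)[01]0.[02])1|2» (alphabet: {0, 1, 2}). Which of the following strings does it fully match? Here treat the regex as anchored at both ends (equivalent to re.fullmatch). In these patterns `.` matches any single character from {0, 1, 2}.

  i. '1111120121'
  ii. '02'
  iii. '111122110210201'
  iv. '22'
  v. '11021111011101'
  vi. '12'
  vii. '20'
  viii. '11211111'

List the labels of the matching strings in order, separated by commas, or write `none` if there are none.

viii

i → no match
ii → no match
iii → no match
iv → no match
v → no match
vi → no match
vii → no match
viii → match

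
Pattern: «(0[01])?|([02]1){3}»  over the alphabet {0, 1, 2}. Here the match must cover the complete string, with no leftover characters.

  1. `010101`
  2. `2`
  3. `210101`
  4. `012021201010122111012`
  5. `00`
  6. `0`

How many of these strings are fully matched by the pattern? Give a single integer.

1 → match
2 → no match
3 → match
4 → no match
5 → match
6 → no match
Total matched: 3

3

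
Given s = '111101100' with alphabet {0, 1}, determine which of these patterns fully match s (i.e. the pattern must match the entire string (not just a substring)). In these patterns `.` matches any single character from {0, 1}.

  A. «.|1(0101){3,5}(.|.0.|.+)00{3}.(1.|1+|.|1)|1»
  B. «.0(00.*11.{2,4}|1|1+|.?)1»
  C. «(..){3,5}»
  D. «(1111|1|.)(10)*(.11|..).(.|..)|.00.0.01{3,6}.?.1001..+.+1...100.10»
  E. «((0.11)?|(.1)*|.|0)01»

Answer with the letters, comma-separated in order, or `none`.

A → no match
B → no match — must end with '1'
C → no match
D → match
E → no match — must end with '01'

D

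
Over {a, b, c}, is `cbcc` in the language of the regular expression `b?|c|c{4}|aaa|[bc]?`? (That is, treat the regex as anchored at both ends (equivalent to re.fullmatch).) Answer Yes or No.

No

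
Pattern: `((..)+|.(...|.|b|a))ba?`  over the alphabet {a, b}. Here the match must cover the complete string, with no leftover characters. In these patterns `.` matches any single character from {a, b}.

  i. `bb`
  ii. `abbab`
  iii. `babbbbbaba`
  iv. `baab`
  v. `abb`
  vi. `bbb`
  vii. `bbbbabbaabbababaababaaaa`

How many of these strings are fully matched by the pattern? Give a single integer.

i → no match
ii → match
iii → match
iv → no match
v → match
vi → match
vii → no match
Total matched: 4

4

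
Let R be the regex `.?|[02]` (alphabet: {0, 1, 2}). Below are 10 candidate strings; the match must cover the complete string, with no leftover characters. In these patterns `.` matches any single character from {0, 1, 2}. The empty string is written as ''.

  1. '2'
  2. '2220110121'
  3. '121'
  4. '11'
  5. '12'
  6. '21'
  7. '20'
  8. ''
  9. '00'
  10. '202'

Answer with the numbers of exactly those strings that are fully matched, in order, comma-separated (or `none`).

1. '2' → match
2. '2220110121' → no match
3. '121' → no match
4. '11' → no match
5. '12' → no match
6. '21' → no match
7. '20' → no match
8. '' → match
9. '00' → no match
10. '202' → no match

1, 8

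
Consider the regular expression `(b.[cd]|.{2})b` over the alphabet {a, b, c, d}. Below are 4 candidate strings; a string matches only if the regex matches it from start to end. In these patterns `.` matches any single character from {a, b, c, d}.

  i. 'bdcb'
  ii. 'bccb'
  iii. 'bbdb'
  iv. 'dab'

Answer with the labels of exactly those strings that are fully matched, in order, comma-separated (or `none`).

i, ii, iii, iv

i → match
ii → match
iii → match
iv → match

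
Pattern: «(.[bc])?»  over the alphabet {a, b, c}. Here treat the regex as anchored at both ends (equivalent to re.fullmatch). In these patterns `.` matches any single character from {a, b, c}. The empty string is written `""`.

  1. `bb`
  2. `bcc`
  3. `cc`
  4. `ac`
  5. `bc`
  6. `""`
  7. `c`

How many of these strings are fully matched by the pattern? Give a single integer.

1. `bb` → match
2. `bcc` → no match
3. `cc` → match
4. `ac` → match
5. `bc` → match
6. `""` → match
7. `c` → no match
Total matched: 5

5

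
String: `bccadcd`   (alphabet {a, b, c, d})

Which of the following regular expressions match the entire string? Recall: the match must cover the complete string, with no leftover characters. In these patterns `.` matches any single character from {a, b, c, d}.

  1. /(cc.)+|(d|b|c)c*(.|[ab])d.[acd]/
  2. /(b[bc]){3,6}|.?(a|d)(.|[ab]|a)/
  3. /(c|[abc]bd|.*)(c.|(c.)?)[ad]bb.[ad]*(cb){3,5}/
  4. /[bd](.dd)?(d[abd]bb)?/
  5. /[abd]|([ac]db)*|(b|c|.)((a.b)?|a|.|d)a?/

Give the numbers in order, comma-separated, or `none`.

1 → match
2 → no match
3 → no match — must end with `cb`
4 → no match
5 → no match

1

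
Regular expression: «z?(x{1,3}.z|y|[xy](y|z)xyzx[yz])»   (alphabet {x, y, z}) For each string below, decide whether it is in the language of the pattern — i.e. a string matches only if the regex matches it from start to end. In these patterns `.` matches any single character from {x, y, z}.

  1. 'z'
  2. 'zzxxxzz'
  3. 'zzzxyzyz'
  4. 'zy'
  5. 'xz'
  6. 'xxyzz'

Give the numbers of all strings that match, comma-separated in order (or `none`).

1 → no match
2 → no match
3 → no match
4 → match
5 → no match
6 → no match

4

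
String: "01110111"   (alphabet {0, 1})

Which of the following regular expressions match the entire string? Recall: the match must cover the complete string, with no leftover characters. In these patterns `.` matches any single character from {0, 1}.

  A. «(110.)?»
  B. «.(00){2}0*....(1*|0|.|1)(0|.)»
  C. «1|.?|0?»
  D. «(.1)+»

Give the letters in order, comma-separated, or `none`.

D

A → no match
B → no match
C → no match
D → match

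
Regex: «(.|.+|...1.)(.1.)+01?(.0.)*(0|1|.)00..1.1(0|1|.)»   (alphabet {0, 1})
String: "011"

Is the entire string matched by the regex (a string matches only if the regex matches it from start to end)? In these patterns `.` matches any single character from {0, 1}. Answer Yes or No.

No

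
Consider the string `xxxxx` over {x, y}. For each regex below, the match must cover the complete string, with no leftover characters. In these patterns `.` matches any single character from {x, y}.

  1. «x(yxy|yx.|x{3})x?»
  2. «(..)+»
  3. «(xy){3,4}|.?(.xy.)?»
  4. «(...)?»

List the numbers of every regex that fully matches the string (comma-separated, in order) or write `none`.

1 → match
2 → no match
3 → no match
4 → no match

1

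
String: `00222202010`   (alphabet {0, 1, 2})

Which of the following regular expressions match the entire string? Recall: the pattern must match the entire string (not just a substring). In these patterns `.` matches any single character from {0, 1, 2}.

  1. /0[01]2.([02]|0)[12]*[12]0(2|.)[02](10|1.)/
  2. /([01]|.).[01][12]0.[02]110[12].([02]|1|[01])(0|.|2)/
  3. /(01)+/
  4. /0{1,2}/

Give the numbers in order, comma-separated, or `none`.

1 → match
2 → no match
3 → no match — must start with `01`
4 → no match

1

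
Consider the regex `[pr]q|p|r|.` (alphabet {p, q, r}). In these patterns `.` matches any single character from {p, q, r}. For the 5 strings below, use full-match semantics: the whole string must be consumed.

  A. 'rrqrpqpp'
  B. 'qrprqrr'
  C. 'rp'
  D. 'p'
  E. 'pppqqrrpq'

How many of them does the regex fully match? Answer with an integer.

A → no match
B → no match
C → no match
D → match
E → no match
Total matched: 1

1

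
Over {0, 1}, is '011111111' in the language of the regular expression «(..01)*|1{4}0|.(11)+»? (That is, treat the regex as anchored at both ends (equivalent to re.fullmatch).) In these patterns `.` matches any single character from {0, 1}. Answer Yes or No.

Yes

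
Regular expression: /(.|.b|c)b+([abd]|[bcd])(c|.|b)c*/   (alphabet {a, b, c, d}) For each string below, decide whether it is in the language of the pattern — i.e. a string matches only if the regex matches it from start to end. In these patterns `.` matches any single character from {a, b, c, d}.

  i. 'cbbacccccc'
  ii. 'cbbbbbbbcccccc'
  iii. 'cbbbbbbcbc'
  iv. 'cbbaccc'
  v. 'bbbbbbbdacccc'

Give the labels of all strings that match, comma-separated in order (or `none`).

i → match
ii → match
iii → match
iv → match
v → match

i, ii, iii, iv, v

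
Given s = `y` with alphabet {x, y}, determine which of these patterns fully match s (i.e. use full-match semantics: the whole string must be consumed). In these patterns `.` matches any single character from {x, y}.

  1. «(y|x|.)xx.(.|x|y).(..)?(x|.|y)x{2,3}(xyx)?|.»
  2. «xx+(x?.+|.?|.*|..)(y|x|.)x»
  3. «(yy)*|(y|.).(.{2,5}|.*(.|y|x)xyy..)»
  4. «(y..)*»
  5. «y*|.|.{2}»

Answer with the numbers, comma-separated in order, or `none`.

1, 5

1 → match
2 → no match — must start with `xx`
3 → no match
4 → no match
5 → match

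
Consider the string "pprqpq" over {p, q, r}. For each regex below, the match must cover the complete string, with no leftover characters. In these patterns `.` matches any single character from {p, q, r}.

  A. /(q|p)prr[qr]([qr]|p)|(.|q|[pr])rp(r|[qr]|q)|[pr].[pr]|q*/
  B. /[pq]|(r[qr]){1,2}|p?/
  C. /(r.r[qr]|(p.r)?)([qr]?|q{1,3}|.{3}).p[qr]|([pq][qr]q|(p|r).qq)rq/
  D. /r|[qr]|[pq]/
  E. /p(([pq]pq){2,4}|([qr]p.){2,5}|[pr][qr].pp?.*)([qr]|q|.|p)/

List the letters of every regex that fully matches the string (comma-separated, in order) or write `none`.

A → no match
B → no match
C → match
D → no match
E → match

C, E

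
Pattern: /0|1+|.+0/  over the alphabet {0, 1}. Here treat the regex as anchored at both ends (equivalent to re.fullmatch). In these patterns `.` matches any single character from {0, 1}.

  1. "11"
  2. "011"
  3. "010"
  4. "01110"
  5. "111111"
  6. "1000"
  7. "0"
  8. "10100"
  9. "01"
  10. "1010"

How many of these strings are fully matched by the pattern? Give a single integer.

8

1 → match
2 → no match
3 → match
4 → match
5 → match
6 → match
7 → match
8 → match
9 → no match
10 → match
Total matched: 8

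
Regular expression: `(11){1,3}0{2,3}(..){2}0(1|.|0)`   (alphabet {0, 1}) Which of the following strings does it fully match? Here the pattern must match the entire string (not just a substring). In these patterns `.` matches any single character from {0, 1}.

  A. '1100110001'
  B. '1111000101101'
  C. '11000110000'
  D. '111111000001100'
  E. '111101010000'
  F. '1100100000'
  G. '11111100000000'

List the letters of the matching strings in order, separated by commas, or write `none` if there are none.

A → match
B → match
C → match
D → match
E → no match
F → match
G → match

A, B, C, D, F, G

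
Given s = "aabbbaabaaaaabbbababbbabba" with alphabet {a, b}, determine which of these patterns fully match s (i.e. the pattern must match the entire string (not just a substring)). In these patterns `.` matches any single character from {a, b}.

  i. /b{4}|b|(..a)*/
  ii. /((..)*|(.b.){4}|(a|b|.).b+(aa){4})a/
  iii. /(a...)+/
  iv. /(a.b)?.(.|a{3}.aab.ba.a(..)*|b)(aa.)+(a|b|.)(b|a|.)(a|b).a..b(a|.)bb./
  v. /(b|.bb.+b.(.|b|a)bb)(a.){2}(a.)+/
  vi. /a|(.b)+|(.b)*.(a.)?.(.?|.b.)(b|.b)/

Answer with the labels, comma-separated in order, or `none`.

i → no match
ii → no match
iii → no match
iv → match
v → no match
vi → no match

iv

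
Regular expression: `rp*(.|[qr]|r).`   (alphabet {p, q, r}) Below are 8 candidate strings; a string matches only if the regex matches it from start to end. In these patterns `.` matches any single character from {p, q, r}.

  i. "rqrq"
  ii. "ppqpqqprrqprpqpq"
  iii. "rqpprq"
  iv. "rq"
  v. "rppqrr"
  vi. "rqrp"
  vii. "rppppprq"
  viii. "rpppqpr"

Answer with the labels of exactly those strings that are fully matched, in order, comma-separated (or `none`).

vii

i → no match
ii → no match — must start with "r"
iii → no match
iv → no match
v → no match
vi → no match
vii → match
viii → no match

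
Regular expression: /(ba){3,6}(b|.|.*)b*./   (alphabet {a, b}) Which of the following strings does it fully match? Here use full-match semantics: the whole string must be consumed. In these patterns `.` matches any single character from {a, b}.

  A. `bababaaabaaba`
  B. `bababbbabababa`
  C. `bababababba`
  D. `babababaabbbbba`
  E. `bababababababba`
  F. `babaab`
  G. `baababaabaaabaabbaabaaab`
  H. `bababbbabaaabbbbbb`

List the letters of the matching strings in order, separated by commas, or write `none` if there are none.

A → match
B → no match
C → match
D → match
E → match
F → no match
G → no match
H → no match

A, C, D, E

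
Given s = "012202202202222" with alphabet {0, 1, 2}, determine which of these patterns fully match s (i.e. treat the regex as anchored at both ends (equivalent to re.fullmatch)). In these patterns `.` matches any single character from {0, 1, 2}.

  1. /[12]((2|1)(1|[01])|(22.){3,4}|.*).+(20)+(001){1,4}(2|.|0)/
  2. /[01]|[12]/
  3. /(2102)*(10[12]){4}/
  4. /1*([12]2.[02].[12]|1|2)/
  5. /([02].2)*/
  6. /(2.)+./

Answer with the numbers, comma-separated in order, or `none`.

1 → no match
2 → no match
3 → no match
4 → no match
5 → match
6 → no match — must start with "2"

5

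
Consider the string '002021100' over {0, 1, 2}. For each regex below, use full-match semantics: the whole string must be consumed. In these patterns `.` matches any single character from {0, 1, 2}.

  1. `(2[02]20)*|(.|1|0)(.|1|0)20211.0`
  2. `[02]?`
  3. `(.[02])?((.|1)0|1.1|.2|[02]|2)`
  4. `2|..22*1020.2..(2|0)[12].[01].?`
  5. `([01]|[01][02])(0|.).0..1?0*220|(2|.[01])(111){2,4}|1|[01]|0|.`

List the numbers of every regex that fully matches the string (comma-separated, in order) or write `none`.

1 → match
2 → no match
3 → no match
4 → no match
5 → no match

1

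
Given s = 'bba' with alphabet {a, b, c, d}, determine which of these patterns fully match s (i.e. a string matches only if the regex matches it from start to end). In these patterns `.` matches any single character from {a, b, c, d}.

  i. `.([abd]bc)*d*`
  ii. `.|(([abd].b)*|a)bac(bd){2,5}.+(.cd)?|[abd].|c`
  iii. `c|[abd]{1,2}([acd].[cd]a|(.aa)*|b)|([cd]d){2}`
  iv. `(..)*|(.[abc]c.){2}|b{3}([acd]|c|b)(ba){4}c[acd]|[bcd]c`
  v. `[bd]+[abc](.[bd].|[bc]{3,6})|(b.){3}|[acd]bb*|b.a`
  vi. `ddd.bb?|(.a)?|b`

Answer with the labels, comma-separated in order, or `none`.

v

i → no match
ii → no match
iii → no match
iv → no match
v → match
vi → no match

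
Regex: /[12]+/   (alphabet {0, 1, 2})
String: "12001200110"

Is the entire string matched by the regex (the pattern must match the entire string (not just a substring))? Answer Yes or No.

No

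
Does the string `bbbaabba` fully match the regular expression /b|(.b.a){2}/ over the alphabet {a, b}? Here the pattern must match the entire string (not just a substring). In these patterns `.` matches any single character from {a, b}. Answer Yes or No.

Yes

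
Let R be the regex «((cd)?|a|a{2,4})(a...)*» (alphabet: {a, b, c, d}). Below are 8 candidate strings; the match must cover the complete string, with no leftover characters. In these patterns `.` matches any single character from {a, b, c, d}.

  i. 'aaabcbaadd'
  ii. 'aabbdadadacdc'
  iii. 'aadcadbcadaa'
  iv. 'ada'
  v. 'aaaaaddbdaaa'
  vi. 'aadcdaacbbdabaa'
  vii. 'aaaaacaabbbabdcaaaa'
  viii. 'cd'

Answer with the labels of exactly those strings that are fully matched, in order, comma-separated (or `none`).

i, ii, iii, vii, viii

i → match
ii → match
iii → match
iv → no match
v → no match
vi → no match
vii → match
viii → match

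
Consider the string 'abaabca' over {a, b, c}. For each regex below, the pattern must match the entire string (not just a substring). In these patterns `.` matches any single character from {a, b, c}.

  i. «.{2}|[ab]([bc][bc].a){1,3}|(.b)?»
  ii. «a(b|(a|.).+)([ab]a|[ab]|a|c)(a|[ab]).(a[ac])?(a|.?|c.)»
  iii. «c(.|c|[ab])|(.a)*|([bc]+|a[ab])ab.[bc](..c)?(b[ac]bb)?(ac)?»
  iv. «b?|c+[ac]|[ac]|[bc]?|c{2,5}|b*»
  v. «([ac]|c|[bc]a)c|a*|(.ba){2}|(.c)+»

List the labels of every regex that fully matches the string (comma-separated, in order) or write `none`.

ii

i → no match
ii → match
iii → no match
iv → no match
v → no match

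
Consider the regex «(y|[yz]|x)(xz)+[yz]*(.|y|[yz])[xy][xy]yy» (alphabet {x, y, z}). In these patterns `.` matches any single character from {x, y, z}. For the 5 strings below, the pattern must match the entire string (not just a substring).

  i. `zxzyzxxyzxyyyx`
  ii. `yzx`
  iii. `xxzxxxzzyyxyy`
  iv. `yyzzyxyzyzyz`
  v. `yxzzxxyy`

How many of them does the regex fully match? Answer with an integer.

i → no match — must end with `yy`
ii → no match — must end with `yy`
iii → no match
iv → no match — must end with `yy`
v → match
Total matched: 1

1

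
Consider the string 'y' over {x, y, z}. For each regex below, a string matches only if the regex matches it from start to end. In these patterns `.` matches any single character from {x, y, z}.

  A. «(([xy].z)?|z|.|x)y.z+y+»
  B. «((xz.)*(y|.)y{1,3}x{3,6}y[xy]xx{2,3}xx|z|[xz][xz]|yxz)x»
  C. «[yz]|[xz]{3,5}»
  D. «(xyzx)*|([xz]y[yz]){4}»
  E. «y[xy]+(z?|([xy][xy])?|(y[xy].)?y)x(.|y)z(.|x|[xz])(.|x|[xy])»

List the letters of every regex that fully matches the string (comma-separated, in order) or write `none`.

C

A → no match
B → no match — must end with 'x'
C → match
D → no match
E → no match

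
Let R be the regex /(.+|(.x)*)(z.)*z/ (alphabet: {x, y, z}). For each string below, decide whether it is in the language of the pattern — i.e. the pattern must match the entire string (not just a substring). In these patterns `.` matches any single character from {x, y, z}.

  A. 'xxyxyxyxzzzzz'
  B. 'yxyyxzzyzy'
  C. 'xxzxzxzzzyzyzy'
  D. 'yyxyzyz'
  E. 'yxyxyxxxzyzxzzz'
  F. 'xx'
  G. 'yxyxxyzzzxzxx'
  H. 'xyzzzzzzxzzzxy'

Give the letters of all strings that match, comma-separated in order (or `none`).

A → match
B → no match — must end with 'z'
C → no match — must end with 'z'
D → match
E → match
F → no match — must end with 'z'
G → no match — must end with 'z'
H → no match — must end with 'z'

A, D, E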